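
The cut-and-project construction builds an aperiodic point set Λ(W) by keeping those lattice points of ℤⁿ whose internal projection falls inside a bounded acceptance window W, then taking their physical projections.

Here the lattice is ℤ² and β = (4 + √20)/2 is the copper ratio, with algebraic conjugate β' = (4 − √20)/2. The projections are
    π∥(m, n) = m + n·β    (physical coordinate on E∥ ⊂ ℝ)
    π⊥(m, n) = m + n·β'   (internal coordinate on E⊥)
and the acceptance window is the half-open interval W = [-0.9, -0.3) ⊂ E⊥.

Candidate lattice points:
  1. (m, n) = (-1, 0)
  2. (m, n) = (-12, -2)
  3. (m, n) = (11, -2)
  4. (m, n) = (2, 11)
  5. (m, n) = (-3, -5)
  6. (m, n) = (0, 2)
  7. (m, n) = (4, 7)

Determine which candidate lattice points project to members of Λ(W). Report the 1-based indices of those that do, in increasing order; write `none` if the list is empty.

4, 6

Numerically β ≈ 4.2361 and β' = −1/β ≈ -0.2361.
#1 (-1,0): internal coord -1 + (0)·β' = -1.0000; -1.0000 ∉ [-0.9, -0.3) → out
#2 (-12,-2): internal coord -12 + (-2)·β' = -11.5279; -11.5279 ∉ [-0.9, -0.3) → out
#3 (11,-2): internal coord 11 + (-2)·β' = +11.4721; +11.4721 ∉ [-0.9, -0.3) → out
#4 (2,11): internal coord 2 + (11)·β' = -0.5967; -0.5967 ∈ [-0.9, -0.3) → IN Λ
#5 (-3,-5): internal coord -3 + (-5)·β' = -1.8197; -1.8197 ∉ [-0.9, -0.3) → out
#6 (0,2): internal coord 0 + (2)·β' = -0.4721; -0.4721 ∈ [-0.9, -0.3) → IN Λ
#7 (4,7): internal coord 4 + (7)·β' = +2.3475; +2.3475 ∉ [-0.9, -0.3) → out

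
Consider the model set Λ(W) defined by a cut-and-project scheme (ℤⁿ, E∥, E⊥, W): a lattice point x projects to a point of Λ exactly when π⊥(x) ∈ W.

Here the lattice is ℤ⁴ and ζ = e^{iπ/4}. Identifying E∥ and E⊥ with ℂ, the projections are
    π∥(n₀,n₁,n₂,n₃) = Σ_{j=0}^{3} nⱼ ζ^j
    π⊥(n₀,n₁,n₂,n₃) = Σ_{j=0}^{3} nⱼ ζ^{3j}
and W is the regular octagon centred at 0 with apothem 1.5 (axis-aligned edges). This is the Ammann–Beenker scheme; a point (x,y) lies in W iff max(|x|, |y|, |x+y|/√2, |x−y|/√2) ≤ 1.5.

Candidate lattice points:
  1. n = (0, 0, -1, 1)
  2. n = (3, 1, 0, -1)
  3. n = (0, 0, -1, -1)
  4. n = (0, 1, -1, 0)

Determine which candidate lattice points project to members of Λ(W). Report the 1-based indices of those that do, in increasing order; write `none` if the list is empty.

3

Internal map: ζ^{3j} for j=0..3 gives (1,0), (−√2/2,√2/2), (0,−1), (√2/2,√2/2).
#1 (0, 0, -1, 1): internal (0.707107, 1.707107); octagon support 1.707107 vs apothem 1.5 → ∉ W
#2 (3, 1, 0, -1): internal (1.585786, 0.000000); octagon support 1.585786 vs apothem 1.5 → ∉ W
#3 (0, 0, -1, -1): internal (-0.707107, 0.292893); octagon support 0.707107 vs apothem 1.5 → ∈ W
#4 (0, 1, -1, 0): internal (-0.707107, 1.707107); octagon support 1.707107 vs apothem 1.5 → ∉ W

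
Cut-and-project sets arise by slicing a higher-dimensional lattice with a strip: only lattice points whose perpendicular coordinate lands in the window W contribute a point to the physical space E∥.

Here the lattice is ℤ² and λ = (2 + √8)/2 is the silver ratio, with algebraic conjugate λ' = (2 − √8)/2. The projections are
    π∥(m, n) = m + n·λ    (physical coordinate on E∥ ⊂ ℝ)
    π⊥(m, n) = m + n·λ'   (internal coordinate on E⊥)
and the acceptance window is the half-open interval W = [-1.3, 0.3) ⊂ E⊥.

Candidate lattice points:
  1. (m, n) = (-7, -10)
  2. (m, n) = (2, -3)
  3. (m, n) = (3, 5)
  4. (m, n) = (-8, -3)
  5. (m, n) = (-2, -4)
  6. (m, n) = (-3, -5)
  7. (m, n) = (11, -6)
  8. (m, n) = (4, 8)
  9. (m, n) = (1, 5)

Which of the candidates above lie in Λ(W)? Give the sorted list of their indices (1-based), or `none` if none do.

Numerically λ ≈ 2.41421 and λ' = −1/λ ≈ -0.41421.
[1] lift (-7,-10): star map gives -2.85786; window check -1.3 ≤ -2.85786 < 0.3 is false → out
[2] lift (2,-3): star map gives 3.24264; window check -1.3 ≤ 3.24264 < 0.3 is false → out
[3] lift (3,5): star map gives 0.92893; window check -1.3 ≤ 0.92893 < 0.3 is false → out
[4] lift (-8,-3): star map gives -6.75736; window check -1.3 ≤ -6.75736 < 0.3 is false → out
[5] lift (-2,-4): star map gives -0.34315; window check -1.3 ≤ -0.34315 < 0.3 is true → IN Λ
[6] lift (-3,-5): star map gives -0.92893; window check -1.3 ≤ -0.92893 < 0.3 is true → IN Λ
[7] lift (11,-6): star map gives 13.48528; window check -1.3 ≤ 13.48528 < 0.3 is false → out
[8] lift (4,8): star map gives 0.68629; window check -1.3 ≤ 0.68629 < 0.3 is false → out
[9] lift (1,5): star map gives -1.07107; window check -1.3 ≤ -1.07107 < 0.3 is true → IN Λ

5, 6, 9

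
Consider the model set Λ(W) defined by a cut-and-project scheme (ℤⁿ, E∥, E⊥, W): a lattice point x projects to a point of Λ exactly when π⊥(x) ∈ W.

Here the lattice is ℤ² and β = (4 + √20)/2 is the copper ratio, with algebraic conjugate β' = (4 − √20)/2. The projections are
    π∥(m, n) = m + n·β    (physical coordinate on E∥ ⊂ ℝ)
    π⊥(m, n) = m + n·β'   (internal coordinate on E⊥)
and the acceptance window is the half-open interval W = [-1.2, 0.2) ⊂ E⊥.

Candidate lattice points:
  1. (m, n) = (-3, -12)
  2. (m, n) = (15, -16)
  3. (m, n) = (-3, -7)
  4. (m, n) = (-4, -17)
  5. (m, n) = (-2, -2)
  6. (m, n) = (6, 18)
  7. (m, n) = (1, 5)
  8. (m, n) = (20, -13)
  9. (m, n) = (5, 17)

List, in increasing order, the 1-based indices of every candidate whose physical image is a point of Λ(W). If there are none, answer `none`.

1, 4, 7

Compute β' = (4−√20)/2 = -0.23607, so π⊥(m,n) = m -0.23607·n.
candidate 1: (m,n)=(-3,-12) → π∥ = -3-12·β ≈ -53.83282, π⊥ = -3-12·β' ≈ -0.16718 ∈ [-1.2, 0.2) ⇒ IN Λ
candidate 2: (m,n)=(15,-16) → π∥ = 15-16·β ≈ -52.77709, π⊥ = 15-16·β' ≈ 18.77709 ∉ [-1.2, 0.2) ⇒ out
candidate 3: (m,n)=(-3,-7) → π∥ = -3-7·β ≈ -32.65248, π⊥ = -3-7·β' ≈ -1.34752 ∉ [-1.2, 0.2) ⇒ out
candidate 4: (m,n)=(-4,-17) → π∥ = -4-17·β ≈ -76.01316, π⊥ = -4-17·β' ≈ 0.01316 ∈ [-1.2, 0.2) ⇒ IN Λ
candidate 5: (m,n)=(-2,-2) → π∥ = -2-2·β ≈ -10.47214, π⊥ = -2-2·β' ≈ -1.52786 ∉ [-1.2, 0.2) ⇒ out
candidate 6: (m,n)=(6,18) → π∥ = 6+18·β ≈ 82.24922, π⊥ = 6+18·β' ≈ 1.75078 ∉ [-1.2, 0.2) ⇒ out
candidate 7: (m,n)=(1,5) → π∥ = 1+5·β ≈ 22.18034, π⊥ = 1+5·β' ≈ -0.18034 ∈ [-1.2, 0.2) ⇒ IN Λ
candidate 8: (m,n)=(20,-13) → π∥ = 20-13·β ≈ -35.06888, π⊥ = 20-13·β' ≈ 23.06888 ∉ [-1.2, 0.2) ⇒ out
candidate 9: (m,n)=(5,17) → π∥ = 5+17·β ≈ 77.01316, π⊥ = 5+17·β' ≈ 0.98684 ∉ [-1.2, 0.2) ⇒ out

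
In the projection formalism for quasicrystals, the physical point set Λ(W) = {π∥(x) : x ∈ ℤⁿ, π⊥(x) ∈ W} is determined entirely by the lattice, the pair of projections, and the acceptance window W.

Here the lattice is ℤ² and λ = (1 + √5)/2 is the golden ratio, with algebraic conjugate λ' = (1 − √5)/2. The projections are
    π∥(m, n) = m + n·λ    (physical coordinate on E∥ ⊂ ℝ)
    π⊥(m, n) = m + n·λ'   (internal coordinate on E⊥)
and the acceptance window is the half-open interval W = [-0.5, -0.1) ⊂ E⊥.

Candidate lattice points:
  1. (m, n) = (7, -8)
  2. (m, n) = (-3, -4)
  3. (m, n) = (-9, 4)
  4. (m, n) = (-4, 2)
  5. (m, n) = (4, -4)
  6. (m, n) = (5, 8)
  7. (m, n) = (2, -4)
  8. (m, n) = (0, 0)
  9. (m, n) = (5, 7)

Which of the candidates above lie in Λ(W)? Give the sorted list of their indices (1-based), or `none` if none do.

Numerically λ ≈ 1.618034 and λ' = −1/λ ≈ -0.618034.
[1] lift (7,-8): star map gives 11.944272; window check -0.5 ≤ 11.944272 < -0.1 is false → out
[2] lift (-3,-4): star map gives -0.527864; window check -0.5 ≤ -0.527864 < -0.1 is false → out
[3] lift (-9,4): star map gives -11.472136; window check -0.5 ≤ -11.472136 < -0.1 is false → out
[4] lift (-4,2): star map gives -5.236068; window check -0.5 ≤ -5.236068 < -0.1 is false → out
[5] lift (4,-4): star map gives 6.472136; window check -0.5 ≤ 6.472136 < -0.1 is false → out
[6] lift (5,8): star map gives 0.055728; window check -0.5 ≤ 0.055728 < -0.1 is false → out
[7] lift (2,-4): star map gives 4.472136; window check -0.5 ≤ 4.472136 < -0.1 is false → out
[8] lift (0,0): star map gives 0.000000; window check -0.5 ≤ 0.000000 < -0.1 is false → out
[9] lift (5,7): star map gives 0.673762; window check -0.5 ≤ 0.673762 < -0.1 is false → out

none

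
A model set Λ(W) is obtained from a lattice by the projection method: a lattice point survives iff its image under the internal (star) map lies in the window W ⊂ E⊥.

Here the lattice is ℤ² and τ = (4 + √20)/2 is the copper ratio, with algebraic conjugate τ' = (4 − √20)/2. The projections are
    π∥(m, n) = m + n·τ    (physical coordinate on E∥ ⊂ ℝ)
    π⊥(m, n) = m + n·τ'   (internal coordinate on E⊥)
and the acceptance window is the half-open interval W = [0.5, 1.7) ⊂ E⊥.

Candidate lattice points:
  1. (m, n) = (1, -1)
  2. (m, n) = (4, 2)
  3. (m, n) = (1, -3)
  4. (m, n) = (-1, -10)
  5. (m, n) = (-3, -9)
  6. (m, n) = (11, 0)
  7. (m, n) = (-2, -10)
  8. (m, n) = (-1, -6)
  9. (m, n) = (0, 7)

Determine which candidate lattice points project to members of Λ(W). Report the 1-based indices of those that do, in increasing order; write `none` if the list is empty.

1, 4

τ' = (4−√20)/2 ≈ -0.2361.
candidate 1: (m,n)=(1,-1) → π∥ = 1-1·τ ≈ -3.2361, π⊥ = 1-1·τ' ≈ 1.2361 ∈ [0.5, 1.7) ⇒ IN Λ
candidate 2: (m,n)=(4,2) → π∥ = 4+2·τ ≈ 12.4721, π⊥ = 4+2·τ' ≈ 3.5279 ∉ [0.5, 1.7) ⇒ out
candidate 3: (m,n)=(1,-3) → π∥ = 1-3·τ ≈ -11.7082, π⊥ = 1-3·τ' ≈ 1.7082 ∉ [0.5, 1.7) ⇒ out
candidate 4: (m,n)=(-1,-10) → π∥ = -1-10·τ ≈ -43.3607, π⊥ = -1-10·τ' ≈ 1.3607 ∈ [0.5, 1.7) ⇒ IN Λ
candidate 5: (m,n)=(-3,-9) → π∥ = -3-9·τ ≈ -41.1246, π⊥ = -3-9·τ' ≈ -0.8754 ∉ [0.5, 1.7) ⇒ out
candidate 6: (m,n)=(11,0) → π∥ = 11+0·τ ≈ 11.0000, π⊥ = 11+0·τ' ≈ 11.0000 ∉ [0.5, 1.7) ⇒ out
candidate 7: (m,n)=(-2,-10) → π∥ = -2-10·τ ≈ -44.3607, π⊥ = -2-10·τ' ≈ 0.3607 ∉ [0.5, 1.7) ⇒ out
candidate 8: (m,n)=(-1,-6) → π∥ = -1-6·τ ≈ -26.4164, π⊥ = -1-6·τ' ≈ 0.4164 ∉ [0.5, 1.7) ⇒ out
candidate 9: (m,n)=(0,7) → π∥ = 0+7·τ ≈ 29.6525, π⊥ = 0+7·τ' ≈ -1.6525 ∉ [0.5, 1.7) ⇒ out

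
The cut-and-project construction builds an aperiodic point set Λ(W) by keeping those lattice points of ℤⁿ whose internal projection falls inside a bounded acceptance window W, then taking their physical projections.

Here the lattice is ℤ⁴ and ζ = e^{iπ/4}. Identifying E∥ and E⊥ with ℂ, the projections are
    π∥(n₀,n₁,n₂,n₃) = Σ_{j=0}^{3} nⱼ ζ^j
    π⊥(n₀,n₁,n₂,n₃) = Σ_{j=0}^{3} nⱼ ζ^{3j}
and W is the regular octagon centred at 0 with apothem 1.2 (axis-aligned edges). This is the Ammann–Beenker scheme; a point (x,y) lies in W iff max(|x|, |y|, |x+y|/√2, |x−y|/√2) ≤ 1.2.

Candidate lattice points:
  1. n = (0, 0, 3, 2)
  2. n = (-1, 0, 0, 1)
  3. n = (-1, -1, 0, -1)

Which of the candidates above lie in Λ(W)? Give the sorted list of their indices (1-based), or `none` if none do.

2

π⊥(n) = n₀ + n₁ζ³ + n₂ζ⁶ + n₃ζ⁹ where ζ = e^{iπ/4}.
#1 (0, 0, 3, 2): internal (1.41421, -1.58579); octagon support 2.12132 vs apothem 1.2 → ∉ W
#2 (-1, 0, 0, 1): internal (-0.29289, 0.70711); octagon support 0.70711 vs apothem 1.2 → ∈ W
#3 (-1, -1, 0, -1): internal (-1.00000, -1.41421); octagon support 1.70711 vs apothem 1.2 → ∉ W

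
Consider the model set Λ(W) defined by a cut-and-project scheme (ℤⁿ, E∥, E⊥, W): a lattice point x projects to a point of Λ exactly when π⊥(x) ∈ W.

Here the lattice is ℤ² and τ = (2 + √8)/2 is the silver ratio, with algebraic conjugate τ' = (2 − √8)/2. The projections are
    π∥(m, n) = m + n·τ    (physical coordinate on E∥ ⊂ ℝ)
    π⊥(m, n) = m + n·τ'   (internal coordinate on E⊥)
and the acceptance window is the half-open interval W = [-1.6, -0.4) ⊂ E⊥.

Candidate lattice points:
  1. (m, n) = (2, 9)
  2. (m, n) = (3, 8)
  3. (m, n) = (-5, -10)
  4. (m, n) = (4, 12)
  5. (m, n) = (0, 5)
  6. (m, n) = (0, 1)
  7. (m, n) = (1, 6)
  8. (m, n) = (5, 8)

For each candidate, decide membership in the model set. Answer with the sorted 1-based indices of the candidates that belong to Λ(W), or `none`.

τ' = (2−√8)/2 ≈ -0.4142.
[1] lift (2,9): star map gives -1.7279; window check -1.6 ≤ -1.7279 < -0.4 is false → out
[2] lift (3,8): star map gives -0.3137; window check -1.6 ≤ -0.3137 < -0.4 is false → out
[3] lift (-5,-10): star map gives -0.8579; window check -1.6 ≤ -0.8579 < -0.4 is true → IN Λ
[4] lift (4,12): star map gives -0.9706; window check -1.6 ≤ -0.9706 < -0.4 is true → IN Λ
[5] lift (0,5): star map gives -2.0711; window check -1.6 ≤ -2.0711 < -0.4 is false → out
[6] lift (0,1): star map gives -0.4142; window check -1.6 ≤ -0.4142 < -0.4 is true → IN Λ
[7] lift (1,6): star map gives -1.4853; window check -1.6 ≤ -1.4853 < -0.4 is true → IN Λ
[8] lift (5,8): star map gives 1.6863; window check -1.6 ≤ 1.6863 < -0.4 is false → out

3, 4, 6, 7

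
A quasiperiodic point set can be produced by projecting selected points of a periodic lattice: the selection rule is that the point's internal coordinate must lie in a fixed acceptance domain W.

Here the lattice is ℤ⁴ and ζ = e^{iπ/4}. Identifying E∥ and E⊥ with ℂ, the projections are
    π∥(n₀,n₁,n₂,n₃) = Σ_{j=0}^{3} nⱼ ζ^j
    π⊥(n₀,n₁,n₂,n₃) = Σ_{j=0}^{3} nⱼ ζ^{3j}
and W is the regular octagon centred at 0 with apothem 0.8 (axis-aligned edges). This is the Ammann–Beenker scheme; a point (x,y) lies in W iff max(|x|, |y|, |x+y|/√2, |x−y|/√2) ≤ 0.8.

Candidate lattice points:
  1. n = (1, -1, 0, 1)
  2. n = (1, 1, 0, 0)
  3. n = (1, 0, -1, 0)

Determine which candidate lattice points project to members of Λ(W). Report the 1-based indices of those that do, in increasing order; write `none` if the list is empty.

With ζ = e^{iπ/4} the internal vectors are ζ^0,ζ^3,ζ^6,ζ^9.
candidate 1: n = (1, -1, 0, 1) → π⊥ ≈ (+2.414214, +0.000000); max(|x|,|y|,|x±y|/√2) = 2.414214 > 0.8 ⇒ ∉ W
candidate 2: n = (1, 1, 0, 0) → π⊥ ≈ (+0.292893, +0.707107); max(|x|,|y|,|x±y|/√2) = 0.707107 ≤ 0.8 ⇒ ∈ W
candidate 3: n = (1, 0, -1, 0) → π⊥ ≈ (+1.000000, +1.000000); max(|x|,|y|,|x±y|/√2) = 1.414214 > 0.8 ⇒ ∉ W

2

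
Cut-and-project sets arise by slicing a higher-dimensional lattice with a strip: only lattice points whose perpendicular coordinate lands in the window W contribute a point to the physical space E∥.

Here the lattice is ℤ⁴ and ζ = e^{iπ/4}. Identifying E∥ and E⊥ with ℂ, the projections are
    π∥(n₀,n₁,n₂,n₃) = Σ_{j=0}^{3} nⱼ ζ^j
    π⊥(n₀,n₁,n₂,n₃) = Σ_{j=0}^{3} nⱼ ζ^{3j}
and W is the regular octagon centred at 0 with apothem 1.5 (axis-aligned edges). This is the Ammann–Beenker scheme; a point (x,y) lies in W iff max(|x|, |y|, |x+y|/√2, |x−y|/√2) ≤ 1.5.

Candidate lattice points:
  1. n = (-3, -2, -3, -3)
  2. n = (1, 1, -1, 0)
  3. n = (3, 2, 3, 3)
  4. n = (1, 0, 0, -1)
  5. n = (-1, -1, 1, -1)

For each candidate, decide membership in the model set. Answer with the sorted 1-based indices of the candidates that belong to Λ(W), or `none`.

4

With ζ = e^{iπ/4} the internal vectors are ζ^0,ζ^3,ζ^6,ζ^9.
#1 (-3, -2, -3, -3): internal (-3.70711, -0.53553); octagon support 3.70711 vs apothem 1.5 → ∉ W
#2 (1, 1, -1, 0): internal (0.29289, 1.70711); octagon support 1.70711 vs apothem 1.5 → ∉ W
#3 (3, 2, 3, 3): internal (3.70711, 0.53553); octagon support 3.70711 vs apothem 1.5 → ∉ W
#4 (1, 0, 0, -1): internal (0.29289, -0.70711); octagon support 0.70711 vs apothem 1.5 → ∈ W
#5 (-1, -1, 1, -1): internal (-1.00000, -2.41421); octagon support 2.41421 vs apothem 1.5 → ∉ W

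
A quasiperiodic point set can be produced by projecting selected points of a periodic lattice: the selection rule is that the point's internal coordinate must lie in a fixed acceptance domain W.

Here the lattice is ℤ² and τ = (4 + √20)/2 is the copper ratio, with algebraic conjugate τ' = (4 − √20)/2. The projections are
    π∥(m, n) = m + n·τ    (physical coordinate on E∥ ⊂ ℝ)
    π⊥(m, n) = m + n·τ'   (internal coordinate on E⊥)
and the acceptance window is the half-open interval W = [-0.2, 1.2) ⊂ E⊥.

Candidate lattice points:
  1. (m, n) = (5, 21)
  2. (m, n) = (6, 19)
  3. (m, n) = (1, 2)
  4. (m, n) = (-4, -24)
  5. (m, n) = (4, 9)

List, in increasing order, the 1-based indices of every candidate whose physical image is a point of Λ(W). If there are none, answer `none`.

1, 3

Numerically τ ≈ 4.2361 and τ' = −1/τ ≈ -0.2361.
#1 (5,21): internal coord 5 + (21)·τ' = +0.0426; +0.0426 ∈ [-0.2, 1.2) → IN Λ
#2 (6,19): internal coord 6 + (19)·τ' = +1.5147; +1.5147 ∉ [-0.2, 1.2) → out
#3 (1,2): internal coord 1 + (2)·τ' = +0.5279; +0.5279 ∈ [-0.2, 1.2) → IN Λ
#4 (-4,-24): internal coord -4 + (-24)·τ' = +1.6656; +1.6656 ∉ [-0.2, 1.2) → out
#5 (4,9): internal coord 4 + (9)·τ' = +1.8754; +1.8754 ∉ [-0.2, 1.2) → out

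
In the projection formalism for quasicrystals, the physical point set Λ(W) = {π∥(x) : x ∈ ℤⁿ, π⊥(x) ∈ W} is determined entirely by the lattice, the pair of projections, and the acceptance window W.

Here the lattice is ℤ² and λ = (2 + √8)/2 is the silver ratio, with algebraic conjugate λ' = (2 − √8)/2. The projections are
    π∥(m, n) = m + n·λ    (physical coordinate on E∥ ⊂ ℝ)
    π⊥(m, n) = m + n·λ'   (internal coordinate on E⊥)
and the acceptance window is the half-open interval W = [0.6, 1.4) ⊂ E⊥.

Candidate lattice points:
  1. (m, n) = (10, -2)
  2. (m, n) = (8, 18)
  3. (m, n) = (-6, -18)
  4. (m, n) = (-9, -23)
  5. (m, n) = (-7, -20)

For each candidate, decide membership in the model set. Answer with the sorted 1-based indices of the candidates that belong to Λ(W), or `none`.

5

λ' = (2−√8)/2 ≈ -0.4142.
candidate 1: (m,n)=(10,-2) → π∥ = 10-2·λ ≈ 5.1716, π⊥ = 10-2·λ' ≈ 10.8284 ∉ [0.6, 1.4) ⇒ out
candidate 2: (m,n)=(8,18) → π∥ = 8+18·λ ≈ 51.4558, π⊥ = 8+18·λ' ≈ 0.5442 ∉ [0.6, 1.4) ⇒ out
candidate 3: (m,n)=(-6,-18) → π∥ = -6-18·λ ≈ -49.4558, π⊥ = -6-18·λ' ≈ 1.4558 ∉ [0.6, 1.4) ⇒ out
candidate 4: (m,n)=(-9,-23) → π∥ = -9-23·λ ≈ -64.5269, π⊥ = -9-23·λ' ≈ 0.5269 ∉ [0.6, 1.4) ⇒ out
candidate 5: (m,n)=(-7,-20) → π∥ = -7-20·λ ≈ -55.2843, π⊥ = -7-20·λ' ≈ 1.2843 ∈ [0.6, 1.4) ⇒ IN Λ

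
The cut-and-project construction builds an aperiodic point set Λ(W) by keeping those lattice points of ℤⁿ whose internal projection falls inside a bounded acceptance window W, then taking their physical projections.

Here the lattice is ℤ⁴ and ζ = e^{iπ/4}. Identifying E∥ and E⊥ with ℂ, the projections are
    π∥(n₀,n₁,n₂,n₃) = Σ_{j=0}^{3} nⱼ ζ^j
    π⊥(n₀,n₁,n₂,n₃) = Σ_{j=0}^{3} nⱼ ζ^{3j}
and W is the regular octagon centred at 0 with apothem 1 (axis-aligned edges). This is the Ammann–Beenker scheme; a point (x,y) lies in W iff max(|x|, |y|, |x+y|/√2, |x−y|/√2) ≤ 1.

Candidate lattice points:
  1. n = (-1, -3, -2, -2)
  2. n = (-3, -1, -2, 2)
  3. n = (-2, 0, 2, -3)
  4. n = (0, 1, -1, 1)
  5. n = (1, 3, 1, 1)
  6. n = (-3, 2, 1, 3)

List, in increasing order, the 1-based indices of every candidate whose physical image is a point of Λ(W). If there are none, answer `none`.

none

π⊥(n) = n₀ + n₁ζ³ + n₂ζ⁶ + n₃ζ⁹ where ζ = e^{iπ/4}.
candidate 1: n = (-1, -3, -2, -2) → π⊥ ≈ (-0.292893, -1.535534); max(|x|,|y|,|x±y|/√2) = 1.535534 > 1 ⇒ ∉ W
candidate 2: n = (-3, -1, -2, 2) → π⊥ ≈ (-0.878680, +2.707107); max(|x|,|y|,|x±y|/√2) = 2.707107 > 1 ⇒ ∉ W
candidate 3: n = (-2, 0, 2, -3) → π⊥ ≈ (-4.121320, -4.121320); max(|x|,|y|,|x±y|/√2) = 5.828427 > 1 ⇒ ∉ W
candidate 4: n = (0, 1, -1, 1) → π⊥ ≈ (+0.000000, +2.414214); max(|x|,|y|,|x±y|/√2) = 2.414214 > 1 ⇒ ∉ W
candidate 5: n = (1, 3, 1, 1) → π⊥ ≈ (-0.414214, +1.828427); max(|x|,|y|,|x±y|/√2) = 1.828427 > 1 ⇒ ∉ W
candidate 6: n = (-3, 2, 1, 3) → π⊥ ≈ (-2.292893, +2.535534); max(|x|,|y|,|x±y|/√2) = 3.414214 > 1 ⇒ ∉ W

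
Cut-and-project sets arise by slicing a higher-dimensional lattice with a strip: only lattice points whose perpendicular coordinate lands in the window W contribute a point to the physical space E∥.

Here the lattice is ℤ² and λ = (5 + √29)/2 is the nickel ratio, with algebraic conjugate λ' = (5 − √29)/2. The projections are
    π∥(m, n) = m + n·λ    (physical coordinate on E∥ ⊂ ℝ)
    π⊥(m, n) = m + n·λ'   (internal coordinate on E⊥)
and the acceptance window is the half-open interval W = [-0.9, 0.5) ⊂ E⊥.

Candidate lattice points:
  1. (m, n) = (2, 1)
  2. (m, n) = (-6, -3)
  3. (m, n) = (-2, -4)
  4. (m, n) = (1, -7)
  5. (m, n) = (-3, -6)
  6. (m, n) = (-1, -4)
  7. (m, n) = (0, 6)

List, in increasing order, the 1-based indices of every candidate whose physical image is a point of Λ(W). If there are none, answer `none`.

λ' = (5−√29)/2 ≈ -0.19258.
[1] lift (2,1): star map gives 1.80742; window check -0.9 ≤ 1.80742 < 0.5 is false → out
[2] lift (-6,-3): star map gives -5.42225; window check -0.9 ≤ -5.42225 < 0.5 is false → out
[3] lift (-2,-4): star map gives -1.22967; window check -0.9 ≤ -1.22967 < 0.5 is false → out
[4] lift (1,-7): star map gives 2.34808; window check -0.9 ≤ 2.34808 < 0.5 is false → out
[5] lift (-3,-6): star map gives -1.84451; window check -0.9 ≤ -1.84451 < 0.5 is false → out
[6] lift (-1,-4): star map gives -0.22967; window check -0.9 ≤ -0.22967 < 0.5 is true → IN Λ
[7] lift (0,6): star map gives -1.15549; window check -0.9 ≤ -1.15549 < 0.5 is false → out

6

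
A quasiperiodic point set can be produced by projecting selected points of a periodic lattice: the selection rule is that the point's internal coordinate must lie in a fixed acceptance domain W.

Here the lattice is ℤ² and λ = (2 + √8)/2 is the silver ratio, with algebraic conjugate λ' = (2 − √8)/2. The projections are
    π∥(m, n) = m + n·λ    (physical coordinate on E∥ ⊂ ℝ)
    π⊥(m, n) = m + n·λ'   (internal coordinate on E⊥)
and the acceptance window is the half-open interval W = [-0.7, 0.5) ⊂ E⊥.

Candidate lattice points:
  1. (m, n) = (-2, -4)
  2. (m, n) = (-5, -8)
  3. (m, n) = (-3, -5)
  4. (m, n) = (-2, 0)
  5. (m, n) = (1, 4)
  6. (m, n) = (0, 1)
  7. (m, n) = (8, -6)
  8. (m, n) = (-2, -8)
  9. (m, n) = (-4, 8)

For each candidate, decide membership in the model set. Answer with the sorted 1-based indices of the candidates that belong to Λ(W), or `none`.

λ' = (2−√8)/2 ≈ -0.4142.
#1 (-2,-4): internal coord -2 + (-4)·λ' = -0.3431; -0.3431 ∈ [-0.7, 0.5) → IN Λ
#2 (-5,-8): internal coord -5 + (-8)·λ' = -1.6863; -1.6863 ∉ [-0.7, 0.5) → out
#3 (-3,-5): internal coord -3 + (-5)·λ' = -0.9289; -0.9289 ∉ [-0.7, 0.5) → out
#4 (-2,0): internal coord -2 + (0)·λ' = -2.0000; -2.0000 ∉ [-0.7, 0.5) → out
#5 (1,4): internal coord 1 + (4)·λ' = -0.6569; -0.6569 ∈ [-0.7, 0.5) → IN Λ
#6 (0,1): internal coord 0 + (1)·λ' = -0.4142; -0.4142 ∈ [-0.7, 0.5) → IN Λ
#7 (8,-6): internal coord 8 + (-6)·λ' = +10.4853; +10.4853 ∉ [-0.7, 0.5) → out
#8 (-2,-8): internal coord -2 + (-8)·λ' = +1.3137; +1.3137 ∉ [-0.7, 0.5) → out
#9 (-4,8): internal coord -4 + (8)·λ' = -7.3137; -7.3137 ∉ [-0.7, 0.5) → out

1, 5, 6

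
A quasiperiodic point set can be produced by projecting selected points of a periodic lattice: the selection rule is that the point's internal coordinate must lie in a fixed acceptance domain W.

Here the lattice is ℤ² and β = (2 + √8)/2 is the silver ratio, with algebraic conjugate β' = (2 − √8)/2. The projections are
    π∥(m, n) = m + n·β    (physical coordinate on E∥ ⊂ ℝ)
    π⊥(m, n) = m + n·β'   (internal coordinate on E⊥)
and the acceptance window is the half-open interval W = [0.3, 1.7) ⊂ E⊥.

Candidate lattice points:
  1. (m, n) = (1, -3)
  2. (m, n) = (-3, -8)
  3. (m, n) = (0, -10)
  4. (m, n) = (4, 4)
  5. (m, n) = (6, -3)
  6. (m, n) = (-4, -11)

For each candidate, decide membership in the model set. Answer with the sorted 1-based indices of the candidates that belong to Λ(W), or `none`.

Compute β' = (2−√8)/2 = -0.4142, so π⊥(m,n) = m -0.4142·n.
#1 (1,-3): internal coord 1 + (-3)·β' = +2.2426; +2.2426 ∉ [0.3, 1.7) → out
#2 (-3,-8): internal coord -3 + (-8)·β' = +0.3137; +0.3137 ∈ [0.3, 1.7) → IN Λ
#3 (0,-10): internal coord 0 + (-10)·β' = +4.1421; +4.1421 ∉ [0.3, 1.7) → out
#4 (4,4): internal coord 4 + (4)·β' = +2.3431; +2.3431 ∉ [0.3, 1.7) → out
#5 (6,-3): internal coord 6 + (-3)·β' = +7.2426; +7.2426 ∉ [0.3, 1.7) → out
#6 (-4,-11): internal coord -4 + (-11)·β' = +0.5563; +0.5563 ∈ [0.3, 1.7) → IN Λ

2, 6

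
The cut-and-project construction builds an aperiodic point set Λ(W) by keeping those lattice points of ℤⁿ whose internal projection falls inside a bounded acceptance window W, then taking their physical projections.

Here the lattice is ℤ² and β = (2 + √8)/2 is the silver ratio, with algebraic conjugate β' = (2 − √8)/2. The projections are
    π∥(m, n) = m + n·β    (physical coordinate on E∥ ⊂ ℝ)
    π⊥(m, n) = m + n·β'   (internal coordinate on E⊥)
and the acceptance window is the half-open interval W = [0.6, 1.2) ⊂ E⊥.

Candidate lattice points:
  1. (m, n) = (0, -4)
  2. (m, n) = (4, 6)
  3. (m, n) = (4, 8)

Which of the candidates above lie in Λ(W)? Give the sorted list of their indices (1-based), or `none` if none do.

β' = (2−√8)/2 ≈ -0.41421.
#1 (0,-4): internal coord 0 + (-4)·β' = +1.65685; +1.65685 ∉ [0.6, 1.2) → out
#2 (4,6): internal coord 4 + (6)·β' = +1.51472; +1.51472 ∉ [0.6, 1.2) → out
#3 (4,8): internal coord 4 + (8)·β' = +0.68629; +0.68629 ∈ [0.6, 1.2) → IN Λ

3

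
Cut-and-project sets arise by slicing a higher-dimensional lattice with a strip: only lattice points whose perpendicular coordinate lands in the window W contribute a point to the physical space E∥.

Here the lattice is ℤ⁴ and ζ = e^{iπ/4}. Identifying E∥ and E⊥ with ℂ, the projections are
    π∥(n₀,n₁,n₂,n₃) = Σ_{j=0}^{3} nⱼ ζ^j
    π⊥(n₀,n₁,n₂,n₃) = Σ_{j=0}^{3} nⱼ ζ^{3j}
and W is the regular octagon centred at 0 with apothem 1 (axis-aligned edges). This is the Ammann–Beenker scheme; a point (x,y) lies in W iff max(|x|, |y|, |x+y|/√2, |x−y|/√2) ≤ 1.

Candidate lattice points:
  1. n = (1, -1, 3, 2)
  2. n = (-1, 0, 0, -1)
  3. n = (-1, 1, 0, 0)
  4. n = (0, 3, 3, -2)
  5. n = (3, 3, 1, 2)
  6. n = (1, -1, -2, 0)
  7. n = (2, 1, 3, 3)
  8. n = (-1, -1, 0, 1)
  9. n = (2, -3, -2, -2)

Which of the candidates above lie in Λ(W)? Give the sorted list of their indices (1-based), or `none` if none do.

With ζ = e^{iπ/4} the internal vectors are ζ^0,ζ^3,ζ^6,ζ^9.
candidate 1: n = (1, -1, 3, 2) → π⊥ ≈ (+3.12132, -2.29289); max(|x|,|y|,|x±y|/√2) = 3.82843 > 1 ⇒ ∉ W
candidate 2: n = (-1, 0, 0, -1) → π⊥ ≈ (-1.70711, -0.70711); max(|x|,|y|,|x±y|/√2) = 1.70711 > 1 ⇒ ∉ W
candidate 3: n = (-1, 1, 0, 0) → π⊥ ≈ (-1.70711, +0.70711); max(|x|,|y|,|x±y|/√2) = 1.70711 > 1 ⇒ ∉ W
candidate 4: n = (0, 3, 3, -2) → π⊥ ≈ (-3.53553, -2.29289); max(|x|,|y|,|x±y|/√2) = 4.12132 > 1 ⇒ ∉ W
candidate 5: n = (3, 3, 1, 2) → π⊥ ≈ (+2.29289, +2.53553); max(|x|,|y|,|x±y|/√2) = 3.41421 > 1 ⇒ ∉ W
candidate 6: n = (1, -1, -2, 0) → π⊥ ≈ (+1.70711, +1.29289); max(|x|,|y|,|x±y|/√2) = 2.12132 > 1 ⇒ ∉ W
candidate 7: n = (2, 1, 3, 3) → π⊥ ≈ (+3.41421, -0.17157); max(|x|,|y|,|x±y|/√2) = 3.41421 > 1 ⇒ ∉ W
candidate 8: n = (-1, -1, 0, 1) → π⊥ ≈ (+0.41421, +0.00000); max(|x|,|y|,|x±y|/√2) = 0.41421 ≤ 1 ⇒ ∈ W
candidate 9: n = (2, -3, -2, -2) → π⊥ ≈ (+2.70711, -1.53553); max(|x|,|y|,|x±y|/√2) = 3.00000 > 1 ⇒ ∉ W

8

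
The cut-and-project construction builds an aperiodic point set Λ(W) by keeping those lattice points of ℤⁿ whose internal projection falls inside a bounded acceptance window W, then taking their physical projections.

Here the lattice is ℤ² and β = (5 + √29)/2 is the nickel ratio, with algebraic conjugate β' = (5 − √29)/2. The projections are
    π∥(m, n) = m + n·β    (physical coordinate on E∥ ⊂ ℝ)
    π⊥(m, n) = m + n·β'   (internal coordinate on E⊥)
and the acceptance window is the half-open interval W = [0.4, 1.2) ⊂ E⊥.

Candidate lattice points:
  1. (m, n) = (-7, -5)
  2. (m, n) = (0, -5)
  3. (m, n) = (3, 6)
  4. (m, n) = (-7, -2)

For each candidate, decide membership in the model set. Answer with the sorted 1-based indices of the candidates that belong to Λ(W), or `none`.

2

Compute β' = (5−√29)/2 = -0.192582, so π⊥(m,n) = m -0.192582·n.
candidate 1: (m,n)=(-7,-5) → π∥ = -7-5·β ≈ -32.962912, π⊥ = -7-5·β' ≈ -6.037088 ∉ [0.4, 1.2) ⇒ out
candidate 2: (m,n)=(0,-5) → π∥ = 0-5·β ≈ -25.962912, π⊥ = 0-5·β' ≈ 0.962912 ∈ [0.4, 1.2) ⇒ IN Λ
candidate 3: (m,n)=(3,6) → π∥ = 3+6·β ≈ 34.155494, π⊥ = 3+6·β' ≈ 1.844506 ∉ [0.4, 1.2) ⇒ out
candidate 4: (m,n)=(-7,-2) → π∥ = -7-2·β ≈ -17.385165, π⊥ = -7-2·β' ≈ -6.614835 ∉ [0.4, 1.2) ⇒ out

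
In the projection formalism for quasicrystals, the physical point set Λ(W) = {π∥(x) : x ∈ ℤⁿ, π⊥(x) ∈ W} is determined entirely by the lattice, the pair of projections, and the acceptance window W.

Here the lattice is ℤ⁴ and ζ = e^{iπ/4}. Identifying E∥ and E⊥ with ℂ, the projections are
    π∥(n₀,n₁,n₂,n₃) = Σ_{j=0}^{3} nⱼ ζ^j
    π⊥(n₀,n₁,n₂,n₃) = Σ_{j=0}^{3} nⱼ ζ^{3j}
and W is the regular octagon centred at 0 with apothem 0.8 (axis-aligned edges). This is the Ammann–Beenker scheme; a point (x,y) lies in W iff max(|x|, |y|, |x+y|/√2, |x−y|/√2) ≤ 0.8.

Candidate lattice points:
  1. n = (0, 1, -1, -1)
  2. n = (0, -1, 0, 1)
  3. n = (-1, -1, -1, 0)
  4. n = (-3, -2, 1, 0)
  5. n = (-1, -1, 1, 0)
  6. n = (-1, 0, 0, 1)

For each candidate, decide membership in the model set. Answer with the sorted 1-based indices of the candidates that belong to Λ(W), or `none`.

3, 6

With ζ = e^{iπ/4} the internal vectors are ζ^0,ζ^3,ζ^6,ζ^9.
candidate 1: n = (0, 1, -1, -1) → π⊥ ≈ (-1.4142, +1.0000); max(|x|,|y|,|x±y|/√2) = 1.7071 > 0.8 ⇒ ∉ W
candidate 2: n = (0, -1, 0, 1) → π⊥ ≈ (+1.4142, +0.0000); max(|x|,|y|,|x±y|/√2) = 1.4142 > 0.8 ⇒ ∉ W
candidate 3: n = (-1, -1, -1, 0) → π⊥ ≈ (-0.2929, +0.2929); max(|x|,|y|,|x±y|/√2) = 0.4142 ≤ 0.8 ⇒ ∈ W
candidate 4: n = (-3, -2, 1, 0) → π⊥ ≈ (-1.5858, -2.4142); max(|x|,|y|,|x±y|/√2) = 2.8284 > 0.8 ⇒ ∉ W
candidate 5: n = (-1, -1, 1, 0) → π⊥ ≈ (-0.2929, -1.7071); max(|x|,|y|,|x±y|/√2) = 1.7071 > 0.8 ⇒ ∉ W
candidate 6: n = (-1, 0, 0, 1) → π⊥ ≈ (-0.2929, +0.7071); max(|x|,|y|,|x±y|/√2) = 0.7071 ≤ 0.8 ⇒ ∈ W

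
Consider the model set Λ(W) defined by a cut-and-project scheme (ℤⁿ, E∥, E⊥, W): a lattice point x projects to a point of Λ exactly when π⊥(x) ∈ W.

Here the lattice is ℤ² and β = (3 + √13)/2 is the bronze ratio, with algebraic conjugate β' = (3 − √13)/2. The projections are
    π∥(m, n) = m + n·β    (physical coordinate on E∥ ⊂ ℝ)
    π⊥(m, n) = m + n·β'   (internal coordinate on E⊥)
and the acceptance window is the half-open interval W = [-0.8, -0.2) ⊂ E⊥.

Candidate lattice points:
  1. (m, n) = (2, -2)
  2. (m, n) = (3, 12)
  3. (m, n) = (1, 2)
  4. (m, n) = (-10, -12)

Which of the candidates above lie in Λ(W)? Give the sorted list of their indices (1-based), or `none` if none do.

2

Numerically β ≈ 3.30278 and β' = −1/β ≈ -0.30278.
candidate 1: (m,n)=(2,-2) → π∥ = 2-2·β ≈ -4.60555, π⊥ = 2-2·β' ≈ 2.60555 ∉ [-0.8, -0.2) ⇒ out
candidate 2: (m,n)=(3,12) → π∥ = 3+12·β ≈ 42.63331, π⊥ = 3+12·β' ≈ -0.63331 ∈ [-0.8, -0.2) ⇒ IN Λ
candidate 3: (m,n)=(1,2) → π∥ = 1+2·β ≈ 7.60555, π⊥ = 1+2·β' ≈ 0.39445 ∉ [-0.8, -0.2) ⇒ out
candidate 4: (m,n)=(-10,-12) → π∥ = -10-12·β ≈ -49.63331, π⊥ = -10-12·β' ≈ -6.36669 ∉ [-0.8, -0.2) ⇒ out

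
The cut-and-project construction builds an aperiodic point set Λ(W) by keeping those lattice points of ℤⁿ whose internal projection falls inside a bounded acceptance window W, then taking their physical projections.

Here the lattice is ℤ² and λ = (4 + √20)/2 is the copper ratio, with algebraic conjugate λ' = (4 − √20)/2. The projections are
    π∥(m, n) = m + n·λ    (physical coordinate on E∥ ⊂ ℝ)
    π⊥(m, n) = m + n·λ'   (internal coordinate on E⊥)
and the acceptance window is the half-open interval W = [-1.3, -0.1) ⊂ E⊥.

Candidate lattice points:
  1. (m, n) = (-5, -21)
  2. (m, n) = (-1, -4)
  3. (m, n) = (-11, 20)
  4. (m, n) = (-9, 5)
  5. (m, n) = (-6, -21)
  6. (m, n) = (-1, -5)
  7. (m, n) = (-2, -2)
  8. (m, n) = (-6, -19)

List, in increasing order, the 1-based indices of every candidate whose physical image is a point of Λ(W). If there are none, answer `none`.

5

Numerically λ ≈ 4.236068 and λ' = −1/λ ≈ -0.236068.
[1] lift (-5,-21): star map gives -0.042572; window check -1.3 ≤ -0.042572 < -0.1 is false → out
[2] lift (-1,-4): star map gives -0.055728; window check -1.3 ≤ -0.055728 < -0.1 is false → out
[3] lift (-11,20): star map gives -15.721360; window check -1.3 ≤ -15.721360 < -0.1 is false → out
[4] lift (-9,5): star map gives -10.180340; window check -1.3 ≤ -10.180340 < -0.1 is false → out
[5] lift (-6,-21): star map gives -1.042572; window check -1.3 ≤ -1.042572 < -0.1 is true → IN Λ
[6] lift (-1,-5): star map gives 0.180340; window check -1.3 ≤ 0.180340 < -0.1 is false → out
[7] lift (-2,-2): star map gives -1.527864; window check -1.3 ≤ -1.527864 < -0.1 is false → out
[8] lift (-6,-19): star map gives -1.514708; window check -1.3 ≤ -1.514708 < -0.1 is false → out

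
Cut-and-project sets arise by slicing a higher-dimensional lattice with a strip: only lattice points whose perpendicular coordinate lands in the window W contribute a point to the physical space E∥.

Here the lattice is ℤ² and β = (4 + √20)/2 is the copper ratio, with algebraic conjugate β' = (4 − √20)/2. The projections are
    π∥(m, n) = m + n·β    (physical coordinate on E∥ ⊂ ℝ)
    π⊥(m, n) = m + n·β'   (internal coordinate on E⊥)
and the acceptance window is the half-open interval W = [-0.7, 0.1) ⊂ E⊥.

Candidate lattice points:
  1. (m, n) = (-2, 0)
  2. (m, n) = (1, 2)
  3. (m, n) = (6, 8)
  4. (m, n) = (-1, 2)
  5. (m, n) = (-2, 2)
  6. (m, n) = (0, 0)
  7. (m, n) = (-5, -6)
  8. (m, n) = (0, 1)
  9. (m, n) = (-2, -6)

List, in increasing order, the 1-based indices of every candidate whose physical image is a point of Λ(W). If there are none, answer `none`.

6, 8, 9

Compute β' = (4−√20)/2 = -0.2361, so π⊥(m,n) = m -0.2361·n.
[1] lift (-2,0): star map gives -2.0000; window check -0.7 ≤ -2.0000 < 0.1 is false → out
[2] lift (1,2): star map gives 0.5279; window check -0.7 ≤ 0.5279 < 0.1 is false → out
[3] lift (6,8): star map gives 4.1115; window check -0.7 ≤ 4.1115 < 0.1 is false → out
[4] lift (-1,2): star map gives -1.4721; window check -0.7 ≤ -1.4721 < 0.1 is false → out
[5] lift (-2,2): star map gives -2.4721; window check -0.7 ≤ -2.4721 < 0.1 is false → out
[6] lift (0,0): star map gives 0.0000; window check -0.7 ≤ 0.0000 < 0.1 is true → IN Λ
[7] lift (-5,-6): star map gives -3.5836; window check -0.7 ≤ -3.5836 < 0.1 is false → out
[8] lift (0,1): star map gives -0.2361; window check -0.7 ≤ -0.2361 < 0.1 is true → IN Λ
[9] lift (-2,-6): star map gives -0.5836; window check -0.7 ≤ -0.5836 < 0.1 is true → IN Λ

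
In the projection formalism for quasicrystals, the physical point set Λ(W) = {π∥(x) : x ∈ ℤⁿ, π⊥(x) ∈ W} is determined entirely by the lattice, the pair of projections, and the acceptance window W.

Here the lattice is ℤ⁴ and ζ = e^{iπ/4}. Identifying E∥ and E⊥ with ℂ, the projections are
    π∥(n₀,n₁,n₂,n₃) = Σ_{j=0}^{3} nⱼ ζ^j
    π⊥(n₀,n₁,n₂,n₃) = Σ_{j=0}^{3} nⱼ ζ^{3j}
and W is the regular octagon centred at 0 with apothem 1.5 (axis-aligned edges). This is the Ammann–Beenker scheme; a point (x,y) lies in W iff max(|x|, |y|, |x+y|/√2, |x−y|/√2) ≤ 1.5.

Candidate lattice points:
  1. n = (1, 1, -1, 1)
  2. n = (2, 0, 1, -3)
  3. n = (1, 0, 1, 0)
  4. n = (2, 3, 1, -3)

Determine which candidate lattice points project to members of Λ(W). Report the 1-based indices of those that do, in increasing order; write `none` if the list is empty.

3

Internal map: ζ^{3j} for j=0..3 gives (1,0), (−√2/2,√2/2), (0,−1), (√2/2,√2/2).
candidate 1: n = (1, 1, -1, 1) → π⊥ ≈ (+1.000000, +2.414214); max(|x|,|y|,|x±y|/√2) = 2.414214 > 1.5 ⇒ ∉ W
candidate 2: n = (2, 0, 1, -3) → π⊥ ≈ (-0.121320, -3.121320); max(|x|,|y|,|x±y|/√2) = 3.121320 > 1.5 ⇒ ∉ W
candidate 3: n = (1, 0, 1, 0) → π⊥ ≈ (+1.000000, -1.000000); max(|x|,|y|,|x±y|/√2) = 1.414214 ≤ 1.5 ⇒ ∈ W
candidate 4: n = (2, 3, 1, -3) → π⊥ ≈ (-2.242641, -1.000000); max(|x|,|y|,|x±y|/√2) = 2.292893 > 1.5 ⇒ ∉ W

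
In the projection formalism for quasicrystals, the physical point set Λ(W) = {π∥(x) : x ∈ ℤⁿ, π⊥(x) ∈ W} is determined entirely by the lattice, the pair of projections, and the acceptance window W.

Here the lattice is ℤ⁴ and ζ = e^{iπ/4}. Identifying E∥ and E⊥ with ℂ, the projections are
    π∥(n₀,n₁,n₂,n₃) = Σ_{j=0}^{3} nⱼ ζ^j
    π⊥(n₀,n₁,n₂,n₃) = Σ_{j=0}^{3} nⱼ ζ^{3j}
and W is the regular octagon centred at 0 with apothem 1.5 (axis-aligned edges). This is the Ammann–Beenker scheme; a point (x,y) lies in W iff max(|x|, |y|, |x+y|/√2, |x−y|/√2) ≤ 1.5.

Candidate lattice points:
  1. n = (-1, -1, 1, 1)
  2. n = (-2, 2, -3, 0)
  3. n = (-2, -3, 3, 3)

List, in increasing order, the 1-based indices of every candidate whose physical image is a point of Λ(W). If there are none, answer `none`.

1

π⊥(n) = n₀ + n₁ζ³ + n₂ζ⁶ + n₃ζ⁹ where ζ = e^{iπ/4}.
#1 (-1, -1, 1, 1): internal (0.41421, -1.00000); octagon support 1.00000 vs apothem 1.5 → ∈ W
#2 (-2, 2, -3, 0): internal (-3.41421, 4.41421); octagon support 5.53553 vs apothem 1.5 → ∉ W
#3 (-2, -3, 3, 3): internal (2.24264, -3.00000); octagon support 3.70711 vs apothem 1.5 → ∉ W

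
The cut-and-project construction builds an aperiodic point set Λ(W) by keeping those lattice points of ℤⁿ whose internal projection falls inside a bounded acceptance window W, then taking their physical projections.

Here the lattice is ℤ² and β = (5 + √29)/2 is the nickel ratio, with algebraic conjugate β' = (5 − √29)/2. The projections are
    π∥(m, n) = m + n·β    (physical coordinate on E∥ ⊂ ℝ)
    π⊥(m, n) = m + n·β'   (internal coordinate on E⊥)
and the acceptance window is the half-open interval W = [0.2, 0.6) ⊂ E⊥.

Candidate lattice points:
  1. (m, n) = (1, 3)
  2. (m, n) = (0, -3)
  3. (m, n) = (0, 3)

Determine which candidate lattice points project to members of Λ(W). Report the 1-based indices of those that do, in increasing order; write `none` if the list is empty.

Compute β' = (5−√29)/2 = -0.19258, so π⊥(m,n) = m -0.19258·n.
[1] lift (1,3): star map gives 0.42225; window check 0.2 ≤ 0.42225 < 0.6 is true → IN Λ
[2] lift (0,-3): star map gives 0.57775; window check 0.2 ≤ 0.57775 < 0.6 is true → IN Λ
[3] lift (0,3): star map gives -0.57775; window check 0.2 ≤ -0.57775 < 0.6 is false → out

1, 2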